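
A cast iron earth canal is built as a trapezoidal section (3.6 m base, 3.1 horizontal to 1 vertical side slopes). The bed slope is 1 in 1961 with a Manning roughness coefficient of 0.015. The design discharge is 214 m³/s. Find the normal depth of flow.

y_n = 4.51 m

Manning's equation rearranged: A R^(2/3) = nQ / (1·√S) = 0.015 × 214 / (√0.0005099) = 142.1.
At y = 3.45 m: A R^(2/3) = 75.43 — too small.
At y = 5.29 m: A R^(2/3) = 209.1 — too large.
At y = 4.51 m: A R^(2/3) = 142.3 — close enough.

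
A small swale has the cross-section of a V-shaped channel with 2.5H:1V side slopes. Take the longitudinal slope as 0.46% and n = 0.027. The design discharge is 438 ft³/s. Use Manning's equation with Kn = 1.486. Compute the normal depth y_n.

y_n = 5.13 ft

Manning's equation rearranged: A R^(2/3) = nQ / (1.486·√S) = 0.027 × 438 / (1.486 × √0.0046) = 117.3.
Try y = 3.92 ft: A R^(2/3) = 57.26 — too small.
Try y = 6.3 ft: A R^(2/3) = 202.9 — too large.
Try y = 5.13 ft: A R^(2/3) = 117.3 — matches.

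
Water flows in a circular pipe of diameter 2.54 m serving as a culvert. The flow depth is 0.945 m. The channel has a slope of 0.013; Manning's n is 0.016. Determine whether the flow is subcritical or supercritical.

supercritical

For a circular section of diameter D = 2.54 m at depth y = 0.945 m, the central angle is θ = 2 arccos(1 − 2y/D) = 2.624 rad. Then A = (D²/8)(θ − sin θ) = 1.717 m² and P = Dθ/2 = 3.333 m.
Hydraulic radius R = A/P = 1.717/3.333 = 0.5153 m.
V = (1/n) R^(2/3) √S = (1/0.016) × 0.5153^(2/3) × √0.013 = 4.58 m/s. Hydraulic depth D_h = A/T = 1.717/2.455 = 0.6993 m.
Froude number Fr = V/√(g·D_h) = 4.58/√(9.81×0.6993) = 1.75, which is greater than 1, so the flow is supercritical.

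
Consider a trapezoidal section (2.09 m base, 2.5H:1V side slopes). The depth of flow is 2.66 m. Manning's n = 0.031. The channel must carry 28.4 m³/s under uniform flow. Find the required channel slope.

S = 0.000902

With bottom width b = 2.09 m and side slope z = 2.5: A = (b + zy)y = (2.09 + 2.5×2.66)×2.66 = 23.25 m²; P = b + 2y√(1+z²) = 2.09 + 2×2.66×2.693 = 16.41 m.
Hydraulic radius R = A/P = 23.25/16.41 = 1.416 m.
From Manning's equation, S = [nQ / (1 A R^(2/3))]² = [0.031 × 28.4 / (1 × 23.25 × 1.416^(2/3))]² = 0.000902.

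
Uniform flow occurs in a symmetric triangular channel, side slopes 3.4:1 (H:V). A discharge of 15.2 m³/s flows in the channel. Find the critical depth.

y_c = 1.32 m

At critical depth, Q² T / (g A³) = 1, i.e. A³/T = Q²/g = 15.2²/9.81 = 23.55.
Trying y = 1.5 m: A³/T = 43.89 — too large.
Trying y = 1.08 m: A³/T = 8.493 — too small.
Trying y = 1.32 m: A³/T = 23.16 — matches.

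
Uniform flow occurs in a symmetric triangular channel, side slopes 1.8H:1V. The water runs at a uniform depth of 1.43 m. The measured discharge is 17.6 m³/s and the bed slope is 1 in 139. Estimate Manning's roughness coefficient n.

For a triangular section with side slope z = 1.8: A = zy² = 1.8×1.43² = 3.681 m²; P = 2y√(1+z²) = 2×1.43×2.059 = 5.889 m.
Hydraulic radius R = A/P = 3.681/5.889 = 0.625 m.
Rearranging Manning's equation: n = (1/Q) A R^(2/3) S^(1/2) = (1/17.6) × 3.681 × 0.625^(2/3) × √0.007194 = 0.013.

n = 0.013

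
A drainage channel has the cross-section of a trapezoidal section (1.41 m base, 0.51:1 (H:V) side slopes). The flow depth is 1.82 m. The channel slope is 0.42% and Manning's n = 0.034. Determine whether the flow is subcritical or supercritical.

subcritical

With bottom width b = 1.41 m and side slope z = 0.51: A = (b + zy)y = (1.41 + 0.51×1.82)×1.82 = 4.256 m²; P = b + 2y√(1+z²) = 1.41 + 2×1.82×1.123 = 5.496 m.
Hydraulic radius R = A/P = 4.256/5.496 = 0.7743 m.
V = (1/n) R^(2/3) √S = (1/0.034) × 0.7743^(2/3) × √0.0042 = 1.607 m/s. Hydraulic depth D_h = A/T = 4.256/3.266 = 1.303 m.
Froude number Fr = V/√(g·D_h) = 1.607/√(9.81×1.303) = 0.45, which is less than 1, so the flow is subcritical.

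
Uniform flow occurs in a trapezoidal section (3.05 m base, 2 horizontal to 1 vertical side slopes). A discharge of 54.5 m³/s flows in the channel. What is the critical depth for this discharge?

At critical depth, Q² T / (g A³) = 1, i.e. A³/T = Q²/g = 54.5²/9.81 = 302.8.
Trying y = 1.61 m: A³/T = 108.4 — short.
Trying y = 2.31 m: A³/T = 452.6 — over.
Trying y = 2.09 m: A³/T = 302.4 — close enough.

y_c = 2.09 m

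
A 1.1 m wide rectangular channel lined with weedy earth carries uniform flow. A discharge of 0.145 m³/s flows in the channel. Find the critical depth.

y_c = 0.121 m

For a rectangular channel, critical depth y_c = (q²/g)^(1/3) where q = Q/b = 0.145/1.1 = 0.1318 m²/s.
So y_c = (0.1318²/9.81)^(1/3) = 0.121 m.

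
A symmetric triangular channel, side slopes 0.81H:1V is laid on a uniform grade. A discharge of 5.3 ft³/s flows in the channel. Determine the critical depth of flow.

At critical depth, Q² T / (g A³) = 1, i.e. A³/T = Q²/g = 5.3²/32.2 = 0.8724.
Try y = 1.35 ft: A³/T = 1.471 — too large.
Try y = 1.03 ft: A³/T = 0.3803 — too small.
Try y = 1.22 ft: A³/T = 0.8866 — close enough.

y_c = 1.22 ft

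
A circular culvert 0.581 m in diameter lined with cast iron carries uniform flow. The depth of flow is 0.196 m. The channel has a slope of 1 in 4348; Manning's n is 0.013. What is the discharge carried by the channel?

Q = 0.021 m³/s

For a circular section of diameter D = 0.581 m at depth y = 0.196 m, the central angle is θ = 2 arccos(1 − 2y/D) = 2.479 rad. Then A = (D²/8)(θ − sin θ) = 0.07864 m² and P = Dθ/2 = 0.7201 m.
Hydraulic radius R = A/P = 0.07864/0.7201 = 0.1092 m.
Manning's equation: Q = (1/n) A R^(2/3) S^(1/2) = (1/0.013) × 0.07864 × 0.1092^(2/3) × 0.00023^(1/2) = 0.021 m³/s.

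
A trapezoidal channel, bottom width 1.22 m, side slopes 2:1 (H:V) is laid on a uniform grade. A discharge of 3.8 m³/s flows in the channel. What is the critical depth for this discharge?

At critical depth, Q² T / (g A³) = 1, i.e. A³/T = Q²/g = 3.8²/9.81 = 1.472.
Try y = 0.755 m: A³/T = 2.065 — over.
Try y = 0.621 m: A³/T = 0.9649 — short.
Try y = 0.693 m: A³/T = 1.475 — ≈ 1.472.

y_c = 0.693 m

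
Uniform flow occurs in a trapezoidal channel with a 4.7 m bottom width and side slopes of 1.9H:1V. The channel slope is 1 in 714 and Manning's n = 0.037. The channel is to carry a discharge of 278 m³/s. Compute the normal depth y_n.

Manning's equation rearranged: A R^(2/3) = nQ / (1·√S) = 0.037 × 278 / (√0.001401) = 274.8.
At y = 7.68 m: A R^(2/3) = 369.1 — over.
At y = 5.68 m: A R^(2/3) = 184 — short.
At y = 6.77 m: A R^(2/3) = 275.2 — matches.

y_n = 6.77 m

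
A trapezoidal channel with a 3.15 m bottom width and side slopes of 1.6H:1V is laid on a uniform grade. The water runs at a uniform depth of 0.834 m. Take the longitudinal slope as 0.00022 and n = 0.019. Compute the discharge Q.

With bottom width b = 3.15 m and side slope z = 1.6: A = (b + zy)y = (3.15 + 1.6×0.834)×0.834 = 3.74 m²; P = b + 2y√(1+z²) = 3.15 + 2×0.834×1.887 = 6.297 m.
Hydraulic radius R = A/P = 3.74/6.297 = 0.5939 m.
Manning's equation: Q = (1/n) A R^(2/3) S^(1/2) = (1/0.019) × 3.74 × 0.5939^(2/3) × 0.00022^(1/2) = 2.06 m³/s.

Q = 2.06 m³/s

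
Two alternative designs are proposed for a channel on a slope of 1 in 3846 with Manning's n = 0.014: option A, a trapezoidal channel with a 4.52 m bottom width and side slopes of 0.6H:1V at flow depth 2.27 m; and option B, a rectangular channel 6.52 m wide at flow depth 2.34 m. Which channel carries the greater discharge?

channel B

Channel A: With bottom width b = 4.52 m and side slope z = 0.6: A = (b + zy)y = (4.52 + 0.6×2.27)×2.27 = 13.35 m²; P = b + 2y√(1+z²) = 4.52 + 2×2.27×1.166 = 9.815 m. Hydraulic radius R = A/P = 13.35/9.815 = 1.36 m. Q_A = (1/0.014)·13.35·1.36^(2/3)·√0.00026 = 18.88 m³/s.
Channel B: Flow area A = b·y = 6.52 × 2.34 = 15.26 m². Wetted perimeter P = b + 2y = 6.52 + 2×2.34 = 11.2 m. Hydraulic radius R = A/P = 15.26/11.2 = 1.362 m. Q_B = (1/0.014)·15.26·1.362^(2/3)·√0.00026 = 21.59 m³/s.
Q_A = 18.88 m³/s vs Q_B = 21.59 m³/s, so channel B carries more.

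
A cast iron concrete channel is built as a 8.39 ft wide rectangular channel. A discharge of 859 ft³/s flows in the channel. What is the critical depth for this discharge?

y_c = 6.88 ft

For a rectangular channel, critical depth y_c = (q²/g)^(1/3) where q = Q/b = 859/8.39 = 102.4 ft²/s.
So y_c = (102.4²/32.2)^(1/3) = 6.88 ft.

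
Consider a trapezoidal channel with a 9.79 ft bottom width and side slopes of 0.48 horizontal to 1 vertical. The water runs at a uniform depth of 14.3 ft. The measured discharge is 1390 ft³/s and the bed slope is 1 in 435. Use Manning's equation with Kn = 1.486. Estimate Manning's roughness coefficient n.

n = 0.0391

With bottom width b = 9.79 ft and side slope z = 0.48: A = (b + zy)y = (9.79 + 0.48×14.3)×14.3 = 238.2 ft²; P = b + 2y√(1+z²) = 9.79 + 2×14.3×1.109 = 41.51 ft.
Hydraulic radius R = A/P = 238.2/41.51 = 5.737 ft.
Rearranging Manning's equation: n = (1.486/Q) A R^(2/3) S^(1/2) = (1.486/1390) × 238.2 × 5.737^(2/3) × √0.002299 = 0.0391.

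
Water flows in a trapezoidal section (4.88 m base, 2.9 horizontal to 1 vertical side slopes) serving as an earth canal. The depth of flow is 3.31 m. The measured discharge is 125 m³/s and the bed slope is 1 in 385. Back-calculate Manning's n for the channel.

With bottom width b = 4.88 m and side slope z = 2.9: A = (b + zy)y = (4.88 + 2.9×3.31)×3.31 = 47.93 m²; P = b + 2y√(1+z²) = 4.88 + 2×3.31×3.068 = 25.19 m.
Hydraulic radius R = A/P = 47.93/25.19 = 1.903 m.
Rearranging Manning's equation: n = (1/Q) A R^(2/3) S^(1/2) = (1/125) × 47.93 × 1.903^(2/3) × √0.002597 = 0.03.

n = 0.03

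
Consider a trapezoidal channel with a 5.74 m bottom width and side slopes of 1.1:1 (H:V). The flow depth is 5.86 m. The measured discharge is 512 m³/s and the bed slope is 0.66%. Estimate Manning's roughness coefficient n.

With bottom width b = 5.74 m and side slope z = 1.1: A = (b + zy)y = (5.74 + 1.1×5.86)×5.86 = 71.41 m²; P = b + 2y√(1+z²) = 5.74 + 2×5.86×1.487 = 23.16 m.
Hydraulic radius R = A/P = 71.41/23.16 = 3.083 m.
Rearranging Manning's equation: n = (1/Q) A R^(2/3) S^(1/2) = (1/512) × 71.41 × 3.083^(2/3) × √0.0066 = 0.024.

n = 0.024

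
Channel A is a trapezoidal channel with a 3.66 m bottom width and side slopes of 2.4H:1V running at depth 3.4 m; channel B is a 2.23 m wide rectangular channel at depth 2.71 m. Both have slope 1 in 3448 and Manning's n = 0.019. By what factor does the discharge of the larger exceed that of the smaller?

Channel A: With bottom width b = 3.66 m and side slope z = 2.4: A = (b + zy)y = (3.66 + 2.4×3.4)×3.4 = 40.19 m²; P = b + 2y√(1+z²) = 3.66 + 2×3.4×2.6 = 21.34 m. Hydraulic radius R = A/P = 40.19/21.34 = 1.883 m. Q_A = (1/0.019)·40.19·1.883^(2/3)·√0.00029 = 54.93 m³/s.
Channel B: Flow area A = b·y = 2.23 × 2.71 = 6.043 m². Wetted perimeter P = b + 2y = 2.23 + 2×2.71 = 7.65 m. Hydraulic radius R = A/P = 6.043/7.65 = 0.79 m. Q_B = (1/0.019)·6.043·0.79^(2/3)·√0.00029 = 4.629 m³/s.
The larger discharge is 54.93 m³/s and the smaller is 4.629 m³/s; the ratio is 11.9.

11.9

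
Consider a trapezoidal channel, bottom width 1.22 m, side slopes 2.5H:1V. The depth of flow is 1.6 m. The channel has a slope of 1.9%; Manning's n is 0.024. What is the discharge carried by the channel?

With bottom width b = 1.22 m and side slope z = 2.5: A = (b + zy)y = (1.22 + 2.5×1.6)×1.6 = 8.352 m²; P = b + 2y√(1+z²) = 1.22 + 2×1.6×2.693 = 9.836 m.
Hydraulic radius R = A/P = 8.352/9.836 = 0.8491 m.
Manning's equation: Q = (1/n) A R^(2/3) S^(1/2) = (1/0.024) × 8.352 × 0.8491^(2/3) × 0.019^(1/2) = 43 m³/s.

Q = 43 m³/s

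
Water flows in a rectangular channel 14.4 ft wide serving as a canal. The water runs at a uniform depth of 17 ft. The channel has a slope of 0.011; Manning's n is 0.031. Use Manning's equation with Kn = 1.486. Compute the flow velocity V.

Flow area A = b·y = 14.4 × 17 = 244.8 ft². Wetted perimeter P = b + 2y = 14.4 + 2×17 = 48.4 ft.
Hydraulic radius R = A/P = 244.8/48.4 = 5.058 ft.
From Manning's equation, V = (1.486/n) R^(2/3) S^(1/2) = (1.486/0.031) × 5.058^(2/3) × 0.011^(1/2) = 14.8 ft/s.

V = 14.8 ft/s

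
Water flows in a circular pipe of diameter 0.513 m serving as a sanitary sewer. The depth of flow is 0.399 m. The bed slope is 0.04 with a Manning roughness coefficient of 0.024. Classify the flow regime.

For a circular section of diameter D = 0.513 m at depth y = 0.399 m, the central angle is θ = 2 arccos(1 − 2y/D) = 4.32 rad. Then A = (D²/8)(θ − sin θ) = 0.1725 m² and P = Dθ/2 = 1.108 m.
Hydraulic radius R = A/P = 0.1725/1.108 = 0.1557 m.
V = (1/n) R^(2/3) √S = (1/0.024) × 0.1557^(2/3) × √0.04 = 2.412 m/s. Hydraulic depth D_h = A/T = 0.1725/0.4265 = 0.4044 m.
Froude number Fr = V/√(g·D_h) = 2.412/√(9.81×0.4044) = 1.21, which is greater than 1, so the flow is supercritical.

supercritical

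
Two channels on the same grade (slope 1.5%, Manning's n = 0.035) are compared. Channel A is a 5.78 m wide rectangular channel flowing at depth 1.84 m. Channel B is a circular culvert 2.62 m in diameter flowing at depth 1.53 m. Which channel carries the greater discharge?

Channel A: Flow area A = b·y = 5.78 × 1.84 = 10.64 m². Wetted perimeter P = b + 2y = 5.78 + 2×1.84 = 9.46 m. Hydraulic radius R = A/P = 10.64/9.46 = 1.124 m. Q_A = (1/0.035)·10.64·1.124^(2/3)·√0.015 = 40.24 m³/s.
Channel B: For a circular section of diameter D = 2.62 m at depth y = 1.53 m, the central angle is θ = 2 arccos(1 − 2y/D) = 3.479 rad. Then A = (D²/8)(θ − sin θ) = 3.269 m² and P = Dθ/2 = 4.558 m. Hydraulic radius R = A/P = 3.269/4.558 = 0.7173 m. Q_B = (1/0.035)·3.269·0.7173^(2/3)·√0.015 = 9.168 m³/s.
Q_A = 40.24 m³/s vs Q_B = 9.168 m³/s, so channel A carries more.

channel A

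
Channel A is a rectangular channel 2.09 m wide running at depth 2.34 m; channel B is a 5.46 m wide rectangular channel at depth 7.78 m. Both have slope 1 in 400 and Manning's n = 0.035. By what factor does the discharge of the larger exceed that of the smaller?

17.2

Channel A: Flow area A = b·y = 2.09 × 2.34 = 4.891 m². Wetted perimeter P = b + 2y = 2.09 + 2×2.34 = 6.77 m. Hydraulic radius R = A/P = 4.891/6.77 = 0.7224 m. Q_A = (1/0.035)·4.891·0.7224^(2/3)·√0.0025 = 5.625 m³/s.
Channel B: Flow area A = b·y = 5.46 × 7.78 = 42.48 m². Wetted perimeter P = b + 2y = 5.46 + 2×7.78 = 21.02 m. Hydraulic radius R = A/P = 42.48/21.02 = 2.021 m. Q_B = (1/0.035)·42.48·2.021^(2/3)·√0.0025 = 97 m³/s.
The larger discharge is 97 m³/s and the smaller is 5.625 m³/s; the ratio is 17.2.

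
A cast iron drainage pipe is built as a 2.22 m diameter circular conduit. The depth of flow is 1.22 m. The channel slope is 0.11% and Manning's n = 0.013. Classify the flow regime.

For a circular section of diameter D = 2.22 m at depth y = 1.22 m, the central angle is θ = 2 arccos(1 − 2y/D) = 3.34 rad. Then A = (D²/8)(θ − sin θ) = 2.179 m² and P = Dθ/2 = 3.708 m.
Hydraulic radius R = A/P = 2.179/3.708 = 0.5878 m.
V = (1/n) R^(2/3) √S = (1/0.013) × 0.5878^(2/3) × √0.0011 = 1.79 m/s. Hydraulic depth D_h = A/T = 2.179/2.209 = 0.9865 m.
Froude number Fr = V/√(g·D_h) = 1.79/√(9.81×0.9865) = 0.575, which is less than 1, so the flow is subcritical.

subcritical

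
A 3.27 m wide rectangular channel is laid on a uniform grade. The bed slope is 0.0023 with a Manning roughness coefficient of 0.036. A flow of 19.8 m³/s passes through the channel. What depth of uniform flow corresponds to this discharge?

Manning's equation rearranged: A R^(2/3) = nQ / (1·√S) = 0.036 × 19.8 / (√0.0023) = 14.86.
Try y = 3.63 m: A R^(2/3) = 12.86 — low.
Try y = 4.95 m: A R^(2/3) = 18.57 — high.
Try y = 4.1 m: A R^(2/3) = 14.88 — matches.

y_n = 4.1 m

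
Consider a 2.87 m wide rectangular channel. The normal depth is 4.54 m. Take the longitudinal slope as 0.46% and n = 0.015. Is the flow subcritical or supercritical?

Flow area A = b·y = 2.87 × 4.54 = 13.03 m². Wetted perimeter P = b + 2y = 2.87 + 2×4.54 = 11.95 m.
Hydraulic radius R = A/P = 13.03/11.95 = 1.09 m.
V = (1/n) R^(2/3) √S = (1/0.015) × 1.09^(2/3) × √0.0046 = 4.79 m/s. Hydraulic depth D_h = A/T = 13.03/2.87 = 4.54 m.
Froude number Fr = V/√(g·D_h) = 4.79/√(9.81×4.54) = 0.718, which is less than 1, so the flow is subcritical.

subcritical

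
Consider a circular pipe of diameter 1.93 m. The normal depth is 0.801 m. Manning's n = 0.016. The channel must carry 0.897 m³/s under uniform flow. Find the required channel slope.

For a circular section of diameter D = 1.93 m at depth y = 0.801 m, the central angle is θ = 2 arccos(1 − 2y/D) = 2.8 rad. Then A = (D²/8)(θ − sin θ) = 1.148 m² and P = Dθ/2 = 2.702 m.
Hydraulic radius R = A/P = 1.148/2.702 = 0.4248 m.
From Manning's equation, S = [nQ / (1 A R^(2/3))]² = [0.016 × 0.897 / (1 × 1.148 × 0.4248^(2/3))]² = 0.00049.

S = 0.00049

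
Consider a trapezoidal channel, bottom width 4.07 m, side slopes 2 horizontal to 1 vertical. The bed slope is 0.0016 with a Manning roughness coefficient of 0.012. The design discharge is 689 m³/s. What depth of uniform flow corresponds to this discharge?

Manning's equation rearranged: A R^(2/3) = nQ / (1·√S) = 0.012 × 689 / (√0.0016) = 206.7.
Trying y = 4.7 m: A R^(2/3) = 117.3 — short.
Trying y = 7.49 m: A R^(2/3) = 347.3 — over.
Trying y = 6.01 m: A R^(2/3) = 206.7 — matches.

y_n = 6.01 m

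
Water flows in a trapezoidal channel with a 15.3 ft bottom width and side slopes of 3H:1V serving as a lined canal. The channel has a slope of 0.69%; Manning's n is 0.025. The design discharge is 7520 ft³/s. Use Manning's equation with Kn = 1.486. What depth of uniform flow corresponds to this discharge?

y_n = 10.2 ft

Manning's equation rearranged: A R^(2/3) = nQ / (1.486·√S) = 0.025 × 7520 / (1.486 × √0.0069) = 1523.
At y = 8.07 ft: A R^(2/3) = 908.1 — too small.
At y = 11.2 ft: A R^(2/3) = 1880 — too large.
At y = 10.2 ft: A R^(2/3) = 1523 — matches.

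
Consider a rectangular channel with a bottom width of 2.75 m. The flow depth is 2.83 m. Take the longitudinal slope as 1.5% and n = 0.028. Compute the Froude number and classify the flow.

subcritical

Flow area A = b·y = 2.75 × 2.83 = 7.783 m². Wetted perimeter P = b + 2y = 2.75 + 2×2.83 = 8.41 m.
Hydraulic radius R = A/P = 7.783/8.41 = 0.9254 m.
V = (1/n) R^(2/3) √S = (1/0.028) × 0.9254^(2/3) × √0.015 = 4.154 m/s. Hydraulic depth D_h = A/T = 7.783/2.75 = 2.83 m.
Froude number Fr = V/√(g·D_h) = 4.154/√(9.81×2.83) = 0.788, which is less than 1, so the flow is subcritical.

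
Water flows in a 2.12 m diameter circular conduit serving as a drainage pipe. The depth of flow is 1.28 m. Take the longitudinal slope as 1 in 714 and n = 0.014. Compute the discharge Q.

Q = 4.19 m³/s

For a circular section of diameter D = 2.12 m at depth y = 1.28 m, the central angle is θ = 2 arccos(1 − 2y/D) = 3.56 rad. Then A = (D²/8)(θ − sin θ) = 2.228 m² and P = Dθ/2 = 3.773 m.
Hydraulic radius R = A/P = 2.228/3.773 = 0.5905 m.
Manning's equation: Q = (1/n) A R^(2/3) S^(1/2) = (1/0.014) × 2.228 × 0.5905^(2/3) × 0.001401^(1/2) = 4.19 m³/s.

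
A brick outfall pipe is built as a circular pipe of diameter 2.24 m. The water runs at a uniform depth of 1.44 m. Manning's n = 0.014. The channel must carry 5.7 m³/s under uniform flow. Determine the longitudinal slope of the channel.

For a circular section of diameter D = 2.24 m at depth y = 1.44 m, the central angle is θ = 2 arccos(1 − 2y/D) = 3.721 rad. Then A = (D²/8)(θ − sin θ) = 2.677 m² and P = Dθ/2 = 4.168 m.
Hydraulic radius R = A/P = 2.677/4.168 = 0.6424 m.
From Manning's equation, S = [nQ / (1 A R^(2/3))]² = [0.014 × 5.7 / (1 × 2.677 × 0.6424^(2/3))]² = 0.0016.

S = 0.0016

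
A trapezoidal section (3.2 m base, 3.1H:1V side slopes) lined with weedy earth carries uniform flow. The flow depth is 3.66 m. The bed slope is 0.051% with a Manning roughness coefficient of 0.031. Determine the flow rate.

With bottom width b = 3.2 m and side slope z = 3.1: A = (b + zy)y = (3.2 + 3.1×3.66)×3.66 = 53.24 m²; P = b + 2y√(1+z²) = 3.2 + 2×3.66×3.257 = 27.04 m.
Hydraulic radius R = A/P = 53.24/27.04 = 1.969 m.
Manning's equation: Q = (1/n) A R^(2/3) S^(1/2) = (1/0.031) × 53.24 × 1.969^(2/3) × 0.00051^(1/2) = 60.9 m³/s.

Q = 60.9 m³/s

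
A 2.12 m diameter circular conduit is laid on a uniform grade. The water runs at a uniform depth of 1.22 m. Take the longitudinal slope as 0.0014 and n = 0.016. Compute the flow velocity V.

V = 1.62 m/s

For a circular section of diameter D = 2.12 m at depth y = 1.22 m, the central angle is θ = 2 arccos(1 − 2y/D) = 3.445 rad. Then A = (D²/8)(θ − sin θ) = 2.103 m² and P = Dθ/2 = 3.651 m.
Hydraulic radius R = A/P = 2.103/3.651 = 0.5759 m.
From Manning's equation, V = (1/n) R^(2/3) S^(1/2) = (1/0.016) × 0.5759^(2/3) × 0.0014^(1/2) = 1.62 m/s.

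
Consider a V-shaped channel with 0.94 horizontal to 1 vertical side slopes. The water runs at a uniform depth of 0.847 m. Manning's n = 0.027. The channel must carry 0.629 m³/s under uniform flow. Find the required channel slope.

For a triangular section with side slope z = 0.94: A = zy² = 0.94×0.847² = 0.6744 m²; P = 2y√(1+z²) = 2×0.847×1.372 = 2.325 m.
Hydraulic radius R = A/P = 0.6744/2.325 = 0.2901 m.
From Manning's equation, S = [nQ / (1 A R^(2/3))]² = [0.027 × 0.629 / (1 × 0.6744 × 0.2901^(2/3))]² = 0.0033.

S = 0.0033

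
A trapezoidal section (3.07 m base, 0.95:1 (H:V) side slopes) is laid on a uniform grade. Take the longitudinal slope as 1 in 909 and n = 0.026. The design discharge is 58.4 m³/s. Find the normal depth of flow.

Manning's equation rearranged: A R^(2/3) = nQ / (1·√S) = 0.026 × 58.4 / (√0.0011) = 45.78.
Try y = 3.16 m: A R^(2/3) = 26.55 — low.
Try y = 5.17 m: A R^(2/3) = 73.57 — high.
Try y = 4.13 m: A R^(2/3) = 45.8 — close enough.

y_n = 4.13 m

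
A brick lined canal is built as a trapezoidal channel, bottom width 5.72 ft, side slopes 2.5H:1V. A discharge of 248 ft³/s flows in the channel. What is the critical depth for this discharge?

y_c = 2.67 ft

At critical depth, Q² T / (g A³) = 1, i.e. A³/T = Q²/g = 248²/32.2 = 1910.
Try y = 1.91 ft: A³/T = 527.5 — low.
Try y = 2.99 ft: A³/T = 2971 — high.
Try y = 2.67 ft: A³/T = 1901 — matches.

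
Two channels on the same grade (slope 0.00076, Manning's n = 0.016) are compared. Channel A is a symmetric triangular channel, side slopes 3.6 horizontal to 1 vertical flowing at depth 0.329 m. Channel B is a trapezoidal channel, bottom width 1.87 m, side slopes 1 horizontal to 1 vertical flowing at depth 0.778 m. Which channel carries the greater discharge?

channel B

Channel A: For a triangular section with side slope z = 3.6: A = zy² = 3.6×0.329² = 0.3897 m²; P = 2y√(1+z²) = 2×0.329×3.736 = 2.458 m. Hydraulic radius R = A/P = 0.3897/2.458 = 0.1585 m. Q_A = (1/0.016)·0.3897·0.1585^(2/3)·√0.00076 = 0.1966 m³/s.
Channel B: With bottom width b = 1.87 m and side slope z = 1: A = (b + zy)y = (1.87 + 1×0.778)×0.778 = 2.06 m²; P = b + 2y√(1+z²) = 1.87 + 2×0.778×1.414 = 4.071 m. Hydraulic radius R = A/P = 2.06/4.071 = 0.5061 m. Q_B = (1/0.016)·2.06·0.5061^(2/3)·√0.00076 = 2.254 m³/s.
Q_A = 0.1966 m³/s vs Q_B = 2.254 m³/s, so channel B carries more.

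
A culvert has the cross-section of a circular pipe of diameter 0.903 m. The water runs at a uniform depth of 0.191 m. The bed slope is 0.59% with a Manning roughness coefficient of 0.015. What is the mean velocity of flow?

For a circular section of diameter D = 0.903 m at depth y = 0.191 m, the central angle is θ = 2 arccos(1 − 2y/D) = 1.912 rad. Then A = (D²/8)(θ − sin θ) = 0.09877 m² and P = Dθ/2 = 0.8631 m.
Hydraulic radius R = A/P = 0.09877/0.8631 = 0.1144 m.
From Manning's equation, V = (1/n) R^(2/3) S^(1/2) = (1/0.015) × 0.1144^(2/3) × 0.0059^(1/2) = 1.21 m/s.

V = 1.21 m/s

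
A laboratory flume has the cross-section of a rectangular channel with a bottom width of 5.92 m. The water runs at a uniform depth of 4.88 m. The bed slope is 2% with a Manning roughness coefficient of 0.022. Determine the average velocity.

V = 9.66 m/s

Flow area A = b·y = 5.92 × 4.88 = 28.89 m². Wetted perimeter P = b + 2y = 5.92 + 2×4.88 = 15.68 m.
Hydraulic radius R = A/P = 28.89/15.68 = 1.842 m.
From Manning's equation, V = (1/n) R^(2/3) S^(1/2) = (1/0.022) × 1.842^(2/3) × 0.02^(1/2) = 9.66 m/s.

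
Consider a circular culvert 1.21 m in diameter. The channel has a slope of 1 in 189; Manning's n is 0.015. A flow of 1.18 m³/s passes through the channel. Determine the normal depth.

Manning's equation rearranged: A R^(2/3) = nQ / (1·√S) = 0.015 × 1.18 / (√0.005291) = 0.2433.
Try y = 0.63 m: A R^(2/3) = 0.2774 — high.
Try y = 0.583 m: A R^(2/3) = 0.2432 — close enough.

y_n = 0.583 m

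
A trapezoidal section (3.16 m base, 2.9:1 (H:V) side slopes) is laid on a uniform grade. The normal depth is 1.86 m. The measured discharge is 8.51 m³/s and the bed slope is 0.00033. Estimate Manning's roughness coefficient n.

With bottom width b = 3.16 m and side slope z = 2.9: A = (b + zy)y = (3.16 + 2.9×1.86)×1.86 = 15.91 m²; P = b + 2y√(1+z²) = 3.16 + 2×1.86×3.068 = 14.57 m.
Hydraulic radius R = A/P = 15.91/14.57 = 1.092 m.
Rearranging Manning's equation: n = (1/Q) A R^(2/3) S^(1/2) = (1/8.51) × 15.91 × 1.092^(2/3) × √0.00033 = 0.036.

n = 0.036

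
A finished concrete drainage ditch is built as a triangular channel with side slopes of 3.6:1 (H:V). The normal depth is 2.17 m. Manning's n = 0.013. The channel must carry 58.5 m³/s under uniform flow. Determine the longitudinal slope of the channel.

For a triangular section with side slope z = 3.6: A = zy² = 3.6×2.17² = 16.95 m²; P = 2y√(1+z²) = 2×2.17×3.736 = 16.22 m.
Hydraulic radius R = A/P = 16.95/16.22 = 1.045 m.
From Manning's equation, S = [nQ / (1 A R^(2/3))]² = [0.013 × 58.5 / (1 × 16.95 × 1.045^(2/3))]² = 0.0019.

S = 0.0019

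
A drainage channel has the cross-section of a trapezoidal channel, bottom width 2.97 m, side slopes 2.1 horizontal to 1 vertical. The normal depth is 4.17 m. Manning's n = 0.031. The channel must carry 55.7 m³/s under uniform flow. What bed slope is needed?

S = 0.000439

With bottom width b = 2.97 m and side slope z = 2.1: A = (b + zy)y = (2.97 + 2.1×4.17)×4.17 = 48.9 m²; P = b + 2y√(1+z²) = 2.97 + 2×4.17×2.326 = 22.37 m.
Hydraulic radius R = A/P = 48.9/22.37 = 2.186 m.
From Manning's equation, S = [nQ / (1 A R^(2/3))]² = [0.031 × 55.7 / (1 × 48.9 × 2.186^(2/3))]² = 0.000439.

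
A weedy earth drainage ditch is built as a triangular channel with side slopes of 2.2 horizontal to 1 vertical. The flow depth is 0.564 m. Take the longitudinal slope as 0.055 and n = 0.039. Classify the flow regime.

supercritical

For a triangular section with side slope z = 2.2: A = zy² = 2.2×0.564² = 0.6998 m²; P = 2y√(1+z²) = 2×0.564×2.417 = 2.726 m.
Hydraulic radius R = A/P = 0.6998/2.726 = 0.2567 m.
V = (1/n) R^(2/3) √S = (1/0.039) × 0.2567^(2/3) × √0.055 = 2.429 m/s. Hydraulic depth D_h = A/T = 0.6998/2.482 = 0.282 m.
Froude number Fr = V/√(g·D_h) = 2.429/√(9.81×0.282) = 1.46, which is greater than 1, so the flow is supercritical.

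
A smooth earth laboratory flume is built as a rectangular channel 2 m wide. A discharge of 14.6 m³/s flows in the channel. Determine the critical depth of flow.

For a rectangular channel, critical depth y_c = (q²/g)^(1/3) where q = Q/b = 14.6/2 = 7.3 m²/s.
So y_c = (7.3²/9.81)^(1/3) = 1.76 m.

y_c = 1.76 m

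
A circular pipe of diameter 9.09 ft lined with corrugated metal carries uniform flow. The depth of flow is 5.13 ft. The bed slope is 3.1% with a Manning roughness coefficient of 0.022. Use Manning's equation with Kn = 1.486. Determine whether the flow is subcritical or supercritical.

supercritical

For a circular section of diameter D = 9.09 ft at depth y = 5.13 ft, the central angle is θ = 2 arccos(1 − 2y/D) = 3.4 rad. Then A = (D²/8)(θ − sin θ) = 37.75 ft² and P = Dθ/2 = 15.45 ft.
Hydraulic radius R = A/P = 37.75/15.45 = 2.443 ft.
V = (1.486/n) R^(2/3) √S = (1.486/0.022) × 2.443^(2/3) × √0.031 = 21.57 ft/s. Hydraulic depth D_h = A/T = 37.75/9.014 = 4.188 ft.
Froude number Fr = V/√(g·D_h) = 21.57/√(32.2×4.188) = 1.86, which is greater than 1, so the flow is supercritical.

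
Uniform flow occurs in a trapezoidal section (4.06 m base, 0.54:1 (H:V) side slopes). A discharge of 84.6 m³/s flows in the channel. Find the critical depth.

At critical depth, Q² T / (g A³) = 1, i.e. A³/T = Q²/g = 84.6²/9.81 = 729.6.
Try y = 2.32 m: A³/T = 285.2 — too small.
Try y = 3.82 m: A³/T = 1563 — too large.
Try y = 3.07 m: A³/T = 733.3 — matches.

y_c = 3.07 m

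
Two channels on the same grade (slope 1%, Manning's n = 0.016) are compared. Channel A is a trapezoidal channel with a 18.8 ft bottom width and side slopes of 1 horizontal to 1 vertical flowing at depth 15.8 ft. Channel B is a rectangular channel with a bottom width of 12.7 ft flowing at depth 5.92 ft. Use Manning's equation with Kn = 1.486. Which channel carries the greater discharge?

Channel A: With bottom width b = 18.8 ft and side slope z = 1: A = (b + zy)y = (18.8 + 1×15.8)×15.8 = 546.7 ft²; P = b + 2y√(1+z²) = 18.8 + 2×15.8×1.414 = 63.49 ft. Hydraulic radius R = A/P = 546.7/63.49 = 8.611 ft. Q_A = (1.486/0.016)·546.7·8.611^(2/3)·√0.01 = 21330 ft³/s.
Channel B: Flow area A = b·y = 12.7 × 5.92 = 75.18 ft². Wetted perimeter P = b + 2y = 12.7 + 2×5.92 = 24.54 ft. Hydraulic radius R = A/P = 75.18/24.54 = 3.064 ft. Q_B = (1.486/0.016)·75.18·3.064^(2/3)·√0.01 = 1473 ft³/s.
Q_A = 21330 ft³/s vs Q_B = 1473 ft³/s, so channel A carries more.

channel A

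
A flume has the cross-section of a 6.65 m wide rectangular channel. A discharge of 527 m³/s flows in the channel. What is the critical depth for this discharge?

For a rectangular channel, critical depth y_c = (q²/g)^(1/3) where q = Q/b = 527/6.65 = 79.25 m²/s.
So y_c = (79.25²/9.81)^(1/3) = 8.62 m.

y_c = 8.62 m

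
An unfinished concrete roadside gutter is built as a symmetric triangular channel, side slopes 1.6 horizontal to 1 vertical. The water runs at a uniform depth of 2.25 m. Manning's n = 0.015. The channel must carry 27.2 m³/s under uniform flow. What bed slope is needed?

For a triangular section with side slope z = 1.6: A = zy² = 1.6×2.25² = 8.1 m²; P = 2y√(1+z²) = 2×2.25×1.887 = 8.491 m.
Hydraulic radius R = A/P = 8.1/8.491 = 0.954 m.
From Manning's equation, S = [nQ / (1 A R^(2/3))]² = [0.015 × 27.2 / (1 × 8.1 × 0.954^(2/3))]² = 0.0027.

S = 0.0027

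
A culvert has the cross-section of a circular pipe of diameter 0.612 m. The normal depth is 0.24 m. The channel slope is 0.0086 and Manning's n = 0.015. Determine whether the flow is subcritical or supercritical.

For a circular section of diameter D = 0.612 m at depth y = 0.24 m, the central angle is θ = 2 arccos(1 − 2y/D) = 2.707 rad. Then A = (D²/8)(θ − sin θ) = 0.107 m² and P = Dθ/2 = 0.8283 m.
Hydraulic radius R = A/P = 0.107/0.8283 = 0.1292 m.
V = (1/n) R^(2/3) √S = (1/0.015) × 0.1292^(2/3) × √0.0086 = 1.58 m/s. Hydraulic depth D_h = A/T = 0.107/0.5976 = 0.1791 m.
Froude number Fr = V/√(g·D_h) = 1.58/√(9.81×0.1791) = 1.19, which is greater than 1, so the flow is supercritical.

supercritical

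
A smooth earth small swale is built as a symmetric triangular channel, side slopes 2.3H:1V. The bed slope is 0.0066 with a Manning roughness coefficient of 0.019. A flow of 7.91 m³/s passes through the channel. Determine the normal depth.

y_n = 1.12 m

Manning's equation rearranged: A R^(2/3) = nQ / (1·√S) = 0.019 × 7.91 / (√0.0066) = 1.85.
At y = 0.999 m: A R^(2/3) = 1.364 — low.
At y = 1.37 m: A R^(2/3) = 3.166 — high.
At y = 1.12 m: A R^(2/3) = 1.85 — ≈ 1.85.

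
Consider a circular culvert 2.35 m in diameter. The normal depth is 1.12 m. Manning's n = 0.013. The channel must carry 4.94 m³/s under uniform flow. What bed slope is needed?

S = 0.0021

For a circular section of diameter D = 2.35 m at depth y = 1.12 m, the central angle is θ = 2 arccos(1 − 2y/D) = 3.048 rad. Then A = (D²/8)(θ − sin θ) = 2.039 m² and P = Dθ/2 = 3.581 m.
Hydraulic radius R = A/P = 2.039/3.581 = 0.5695 m.
From Manning's equation, S = [nQ / (1 A R^(2/3))]² = [0.013 × 4.94 / (1 × 2.039 × 0.5695^(2/3))]² = 0.0021.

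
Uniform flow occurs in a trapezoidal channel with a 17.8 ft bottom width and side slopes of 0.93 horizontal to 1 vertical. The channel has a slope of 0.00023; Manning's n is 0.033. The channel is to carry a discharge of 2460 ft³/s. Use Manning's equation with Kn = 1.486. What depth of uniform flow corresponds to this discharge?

y_n = 20.6 ft

Manning's equation rearranged: A R^(2/3) = nQ / (1.486·√S) = 0.033 × 2460 / (1.486 × √0.00023) = 3602.
At y = 24.3 ft: A R^(2/3) = 5049 — high.
At y = 17.9 ft: A R^(2/3) = 2716 — low.
At y = 20.6 ft: A R^(2/3) = 3599 — ≈ 3602.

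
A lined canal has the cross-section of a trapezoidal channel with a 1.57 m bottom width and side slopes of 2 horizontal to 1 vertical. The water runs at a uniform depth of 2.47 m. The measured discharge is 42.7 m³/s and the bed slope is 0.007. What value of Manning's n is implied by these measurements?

With bottom width b = 1.57 m and side slope z = 2: A = (b + zy)y = (1.57 + 2×2.47)×2.47 = 16.08 m²; P = b + 2y√(1+z²) = 1.57 + 2×2.47×2.236 = 12.62 m.
Hydraulic radius R = A/P = 16.08/12.62 = 1.275 m.
Rearranging Manning's equation: n = (1/Q) A R^(2/3) S^(1/2) = (1/42.7) × 16.08 × 1.275^(2/3) × √0.007 = 0.037.

n = 0.037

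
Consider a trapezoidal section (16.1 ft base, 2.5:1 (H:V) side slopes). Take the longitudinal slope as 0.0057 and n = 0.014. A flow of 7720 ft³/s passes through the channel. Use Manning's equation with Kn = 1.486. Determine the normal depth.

Manning's equation rearranged: A R^(2/3) = nQ / (1.486·√S) = 0.014 × 7720 / (1.486 × √0.0057) = 963.4.
Try y = 7.59 ft: A R^(2/3) = 744.1 — short.
Try y = 10.9 ft: A R^(2/3) = 1615 — over.
Try y = 8.58 ft: A R^(2/3) = 963.4 — close enough.

y_n = 8.58 ft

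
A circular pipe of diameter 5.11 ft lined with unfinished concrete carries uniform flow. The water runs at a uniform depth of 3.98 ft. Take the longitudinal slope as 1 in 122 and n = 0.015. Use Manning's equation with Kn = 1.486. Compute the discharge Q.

Q = 206 ft³/s

For a circular section of diameter D = 5.11 ft at depth y = 3.98 ft, the central angle is θ = 2 arccos(1 − 2y/D) = 4.325 rad. Then A = (D²/8)(θ − sin θ) = 17.14 ft² and P = Dθ/2 = 11.05 ft.
Hydraulic radius R = A/P = 17.14/11.05 = 1.551 ft.
Manning's equation: Q = (1.486/n) A R^(2/3) S^(1/2) = (1.486/0.015) × 17.14 × 1.551^(2/3) × 0.008197^(1/2) = 206 ft³/s.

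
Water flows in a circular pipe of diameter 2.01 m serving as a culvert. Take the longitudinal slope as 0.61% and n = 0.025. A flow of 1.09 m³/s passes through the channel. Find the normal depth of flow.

y_n = 0.567 m

Manning's equation rearranged: A R^(2/3) = nQ / (1·√S) = 0.025 × 1.09 / (√0.0061) = 0.3489.
Trying y = 0.661 m: A R^(2/3) = 0.4686 — over.
Trying y = 0.482 m: A R^(2/3) = 0.2529 — short.
Trying y = 0.567 m: A R^(2/3) = 0.3484 — close enough.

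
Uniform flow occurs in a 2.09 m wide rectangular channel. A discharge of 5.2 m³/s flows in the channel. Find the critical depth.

For a rectangular channel, critical depth y_c = (q²/g)^(1/3) where q = Q/b = 5.2/2.09 = 2.488 m²/s.
So y_c = (2.488²/9.81)^(1/3) = 0.858 m.

y_c = 0.858 m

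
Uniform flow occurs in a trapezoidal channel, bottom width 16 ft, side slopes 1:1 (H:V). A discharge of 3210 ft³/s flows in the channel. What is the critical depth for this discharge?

At critical depth, Q² T / (g A³) = 1, i.e. A³/T = Q²/g = 3210²/32.2 = 320000.
Trying y = 11.3 ft: A³/T = 760600 — high.
Trying y = 7.79 ft: A³/T = 201600 — low.
Trying y = 8.88 ft: A³/T = 319400 — matches.

y_c = 8.88 ft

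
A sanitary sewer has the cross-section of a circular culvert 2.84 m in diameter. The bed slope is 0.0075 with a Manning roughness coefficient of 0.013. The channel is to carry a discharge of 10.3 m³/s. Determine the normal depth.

y_n = 1.08 m

Manning's equation rearranged: A R^(2/3) = nQ / (1·√S) = 0.013 × 10.3 / (√0.0075) = 1.546.
Try y = 1.17 m: A R^(2/3) = 1.793 — high.
Try y = 0.788 m: A R^(2/3) = 0.848 — low.
Try y = 1.08 m: A R^(2/3) = 1.548 — ≈ 1.546.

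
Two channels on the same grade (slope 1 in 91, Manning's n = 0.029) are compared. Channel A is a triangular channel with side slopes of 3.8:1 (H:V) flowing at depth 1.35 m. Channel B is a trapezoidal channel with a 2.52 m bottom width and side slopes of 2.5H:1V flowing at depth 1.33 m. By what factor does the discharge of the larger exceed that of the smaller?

1.29

Channel A: For a triangular section with side slope z = 3.8: A = zy² = 3.8×1.35² = 6.926 m²; P = 2y√(1+z²) = 2×1.35×3.929 = 10.61 m. Hydraulic radius R = A/P = 6.926/10.61 = 0.6528 m. Q_A = (1/0.029)·6.926·0.6528^(2/3)·√0.01099 = 18.84 m³/s.
Channel B: With bottom width b = 2.52 m and side slope z = 2.5: A = (b + zy)y = (2.52 + 2.5×1.33)×1.33 = 7.774 m²; P = b + 2y√(1+z²) = 2.52 + 2×1.33×2.693 = 9.682 m. Hydraulic radius R = A/P = 7.774/9.682 = 0.8029 m. Q_B = (1/0.029)·7.774·0.8029^(2/3)·√0.01099 = 24.27 m³/s.
The larger discharge is 24.27 m³/s and the smaller is 18.84 m³/s; the ratio is 1.29.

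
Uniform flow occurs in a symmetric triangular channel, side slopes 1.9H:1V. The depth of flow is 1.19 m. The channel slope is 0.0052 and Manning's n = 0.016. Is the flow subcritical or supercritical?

For a triangular section with side slope z = 1.9: A = zy² = 1.9×1.19² = 2.691 m²; P = 2y√(1+z²) = 2×1.19×2.147 = 5.11 m.
Hydraulic radius R = A/P = 2.691/5.11 = 0.5265 m.
V = (1/n) R^(2/3) √S = (1/0.016) × 0.5265^(2/3) × √0.0052 = 2.939 m/s. Hydraulic depth D_h = A/T = 2.691/4.522 = 0.595 m.
Froude number Fr = V/√(g·D_h) = 2.939/√(9.81×0.595) = 1.22, which is greater than 1, so the flow is supercritical.

supercritical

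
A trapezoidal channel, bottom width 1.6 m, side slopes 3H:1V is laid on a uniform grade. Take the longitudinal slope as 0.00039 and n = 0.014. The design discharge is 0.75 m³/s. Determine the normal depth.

y_n = 0.426 m

Manning's equation rearranged: A R^(2/3) = nQ / (1·√S) = 0.014 × 0.75 / (√0.00039) = 0.5317.
At y = 0.544 m: A R^(2/3) = 0.8712 — too large.
At y = 0.329 m: A R^(2/3) = 0.3206 — too small.
At y = 0.426 m: A R^(2/3) = 0.5316 — close enough.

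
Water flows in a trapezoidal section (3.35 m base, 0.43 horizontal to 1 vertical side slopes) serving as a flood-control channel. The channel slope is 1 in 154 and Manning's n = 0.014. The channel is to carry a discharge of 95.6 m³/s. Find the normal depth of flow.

Manning's equation rearranged: A R^(2/3) = nQ / (1·√S) = 0.014 × 95.6 / (√0.006494) = 16.61.
At y = 3.61 m: A R^(2/3) = 24 — high.
At y = 2.2 m: A R^(2/3) = 10.44 — low.
At y = 2.91 m: A R^(2/3) = 16.62 — matches.

y_n = 2.91 m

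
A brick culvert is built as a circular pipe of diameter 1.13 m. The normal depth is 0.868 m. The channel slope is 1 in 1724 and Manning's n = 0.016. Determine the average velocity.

For a circular section of diameter D = 1.13 m at depth y = 0.868 m, the central angle is θ = 2 arccos(1 − 2y/D) = 4.274 rad. Then A = (D²/8)(θ − sin θ) = 0.8266 m² and P = Dθ/2 = 2.415 m.
Hydraulic radius R = A/P = 0.8266/2.415 = 0.3423 m.
From Manning's equation, V = (1/n) R^(2/3) S^(1/2) = (1/0.016) × 0.3423^(2/3) × 0.00058^(1/2) = 0.737 m/s.

V = 0.737 m/s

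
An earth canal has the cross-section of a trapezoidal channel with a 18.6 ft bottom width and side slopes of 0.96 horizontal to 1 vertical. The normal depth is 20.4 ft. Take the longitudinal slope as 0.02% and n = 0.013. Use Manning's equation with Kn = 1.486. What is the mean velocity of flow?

V = 7.68 ft/s

With bottom width b = 18.6 ft and side slope z = 0.96: A = (b + zy)y = (18.6 + 0.96×20.4)×20.4 = 779 ft²; P = b + 2y√(1+z²) = 18.6 + 2×20.4×1.386 = 75.16 ft.
Hydraulic radius R = A/P = 779/75.16 = 10.36 ft.
From Manning's equation, V = (1.486/n) R^(2/3) S^(1/2) = (1.486/0.013) × 10.36^(2/3) × 0.0002^(1/2) = 7.68 ft/s.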